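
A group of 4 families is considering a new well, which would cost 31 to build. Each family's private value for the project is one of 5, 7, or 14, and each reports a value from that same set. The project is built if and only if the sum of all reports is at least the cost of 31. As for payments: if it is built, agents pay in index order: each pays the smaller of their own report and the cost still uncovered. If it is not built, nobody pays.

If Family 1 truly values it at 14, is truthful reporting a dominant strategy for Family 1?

Consider the case where Family 2 reports 5, Family 3 reports 5 and Family 4 reports 14.
Truthful report 14: project built, pays 14, utility 14 - 14 = 0.
Report 7 instead: project built, pays 7, utility 14 - 7 = 7.
Since 7 > 0, reporting 7 is strictly better here, so truthful reporting is not dominant.

No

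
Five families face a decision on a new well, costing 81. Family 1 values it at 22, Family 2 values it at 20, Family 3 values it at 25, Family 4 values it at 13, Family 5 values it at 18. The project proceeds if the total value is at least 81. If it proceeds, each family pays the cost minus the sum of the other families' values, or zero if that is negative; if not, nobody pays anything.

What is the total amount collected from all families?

17

Total value 98 ≥ cost 81, so it is built.
Family 1: others sum to 76; max(0, 81 - 76) = 5.
Family 2: others sum to 78; max(0, 81 - 78) = 3.
Family 3: others sum to 73; max(0, 81 - 73) = 8.
Family 4: others sum to 85; max(0, 81 - 85) = 0.
Family 5: others sum to 80; max(0, 81 - 80) = 1.
Total collected = 5 + 3 + 8 + 0 + 1 = 17.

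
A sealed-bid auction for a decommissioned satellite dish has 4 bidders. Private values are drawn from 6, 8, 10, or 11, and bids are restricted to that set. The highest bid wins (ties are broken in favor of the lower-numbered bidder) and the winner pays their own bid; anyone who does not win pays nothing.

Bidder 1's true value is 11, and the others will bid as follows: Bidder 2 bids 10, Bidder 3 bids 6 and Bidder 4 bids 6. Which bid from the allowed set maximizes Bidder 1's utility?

10

Bid 6: loses, pays 0, utility 0.
Bid 8: loses, pays 0, utility 0.
Bid 10: wins, pays 10, utility 11 - 10 = 1.
Bid 11: wins, pays 11, utility 11 - 11 = 0.
The best choice is 10 with utility 1.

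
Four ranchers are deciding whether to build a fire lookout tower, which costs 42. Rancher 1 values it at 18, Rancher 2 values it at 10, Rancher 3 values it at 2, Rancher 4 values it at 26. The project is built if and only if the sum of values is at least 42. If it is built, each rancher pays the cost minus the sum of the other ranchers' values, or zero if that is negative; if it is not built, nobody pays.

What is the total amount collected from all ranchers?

16

Total value 56 ≥ cost 42, so it is built.
Rancher 1: others sum to 38; max(0, 42 - 38) = 4.
Rancher 2: others sum to 46; max(0, 42 - 46) = 0.
Rancher 3: others sum to 54; max(0, 42 - 54) = 0.
Rancher 4: others sum to 30; max(0, 42 - 30) = 12.
Total collected = 4 + 0 + 0 + 12 = 16.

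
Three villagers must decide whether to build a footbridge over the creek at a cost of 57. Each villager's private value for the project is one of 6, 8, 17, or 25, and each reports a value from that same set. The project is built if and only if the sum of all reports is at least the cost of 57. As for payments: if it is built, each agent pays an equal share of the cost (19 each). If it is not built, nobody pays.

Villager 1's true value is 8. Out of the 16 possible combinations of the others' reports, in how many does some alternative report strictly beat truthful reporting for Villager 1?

1

Others report (25, 25): truth gives -11; report 6 gives 0 > -11. Violating.
Others report (6, 6): truth gives 0; no alternative beats it.
Others report (6, 8): truth gives 0; no alternative beats it.
(Checking all 16 profiles: 1 has a profitable deviation, 15 do not.)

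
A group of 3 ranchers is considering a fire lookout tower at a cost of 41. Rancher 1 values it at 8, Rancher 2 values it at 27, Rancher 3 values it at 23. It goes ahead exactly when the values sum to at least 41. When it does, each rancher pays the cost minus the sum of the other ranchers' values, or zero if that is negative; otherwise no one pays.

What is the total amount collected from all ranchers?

Total value 58 ≥ cost 41, so it is built.
Rancher 1: others sum to 50; max(0, 41 - 50) = 0.
Rancher 2: others sum to 31; max(0, 41 - 31) = 10.
Rancher 3: others sum to 35; max(0, 41 - 35) = 6.
Total collected = 0 + 10 + 6 = 16.

16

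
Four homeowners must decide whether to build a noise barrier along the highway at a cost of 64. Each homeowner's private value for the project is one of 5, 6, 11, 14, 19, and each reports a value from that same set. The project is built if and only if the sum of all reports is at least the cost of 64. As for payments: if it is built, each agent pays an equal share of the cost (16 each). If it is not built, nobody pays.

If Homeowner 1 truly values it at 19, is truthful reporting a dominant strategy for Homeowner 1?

Yes

Check each profile of the others' reports and compare truth against every alternative report.
Others report (11, 19, 19): truth gives 3, best alternative gives 0.
Others report (14, 14, 19): truth gives 3, best alternative gives 0.
Others report (14, 19, 14): truth gives 3, best alternative gives 0.
Others report (19, 11, 19): truth gives 3, best alternative gives 0.
Others report (19, 14, 14): truth gives 3, best alternative gives 0.
Others report (19, 19, 11): truth gives 3, best alternative gives 0.
(Remaining 119 profiles checked similarly; truth is weakly best in each.)
In every case the truthful report is at least as good as any alternative, so it is a dominant strategy.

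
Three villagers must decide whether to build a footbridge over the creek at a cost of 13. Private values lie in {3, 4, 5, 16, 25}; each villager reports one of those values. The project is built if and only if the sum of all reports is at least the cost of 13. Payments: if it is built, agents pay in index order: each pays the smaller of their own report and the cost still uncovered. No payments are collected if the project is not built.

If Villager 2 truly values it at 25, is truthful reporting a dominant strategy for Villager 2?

No

Consider the case where Villager 1 reports 3 and Villager 3 reports 5.
Truthful report 25: project built, pays 10, utility 25 - 10 = 15.
Report 5 instead: project built, pays 5, utility 25 - 5 = 20.
Since 20 > 15, reporting 5 is strictly better here, so truthful reporting is not dominant.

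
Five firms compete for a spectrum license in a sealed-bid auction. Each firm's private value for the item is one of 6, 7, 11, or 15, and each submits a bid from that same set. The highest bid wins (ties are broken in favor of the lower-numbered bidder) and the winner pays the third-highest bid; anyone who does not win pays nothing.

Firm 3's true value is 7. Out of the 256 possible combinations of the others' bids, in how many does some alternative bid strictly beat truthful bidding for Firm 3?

Others bid (6, 6, 6, 11): truth gives 0; bid 11 gives 1 > 0. Violating.
Others bid (6, 6, 6, 15): truth gives 0; bid 15 gives 1 > 0. Violating.
Others bid (6, 6, 11, 6): truth gives 0; bid 11 gives 1 > 0. Violating.
Others bid (6, 6, 15, 6): truth gives 0; bid 15 gives 1 > 0. Violating.
Others bid (6, 6, 6, 6): truth gives 1; no alternative beats it.
Others bid (6, 6, 6, 7): truth gives 1; no alternative beats it.
(Checking all 256 profiles: 8 have a profitable deviation, 248 do not.)

8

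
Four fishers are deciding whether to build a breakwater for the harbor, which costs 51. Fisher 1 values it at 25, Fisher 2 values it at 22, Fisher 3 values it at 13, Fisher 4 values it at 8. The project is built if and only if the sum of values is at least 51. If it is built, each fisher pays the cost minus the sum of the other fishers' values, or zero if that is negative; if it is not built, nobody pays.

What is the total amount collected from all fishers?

Total value 68 ≥ cost 51, so it is built.
Fisher 1: others sum to 43; max(0, 51 - 43) = 8.
Fisher 2: others sum to 46; max(0, 51 - 46) = 5.
Fisher 3: others sum to 55; max(0, 51 - 55) = 0.
Fisher 4: others sum to 60; max(0, 51 - 60) = 0.
Total collected = 8 + 5 + 0 + 0 = 13.

13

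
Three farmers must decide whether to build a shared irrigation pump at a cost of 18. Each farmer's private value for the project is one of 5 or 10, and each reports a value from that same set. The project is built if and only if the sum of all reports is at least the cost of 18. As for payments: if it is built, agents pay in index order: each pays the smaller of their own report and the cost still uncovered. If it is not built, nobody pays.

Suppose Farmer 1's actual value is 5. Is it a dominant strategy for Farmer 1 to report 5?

Yes

Check each profile of the others' reports and compare truth against every alternative report.
Others report (5, 5): truth gives 0, best alternative gives -5.
Others report (5, 10): truth gives 0, best alternative gives -5.
Others report (10, 5): truth gives 0, best alternative gives -5.
Others report (10, 10): truth gives 0, best alternative gives -5.
In every case the truthful report is at least as good as any alternative, so it is a dominant strategy.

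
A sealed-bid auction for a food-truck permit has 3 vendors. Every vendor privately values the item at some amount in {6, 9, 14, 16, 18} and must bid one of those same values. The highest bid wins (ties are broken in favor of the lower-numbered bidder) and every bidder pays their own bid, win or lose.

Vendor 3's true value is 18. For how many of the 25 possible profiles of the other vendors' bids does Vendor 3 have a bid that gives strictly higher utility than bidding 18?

18

Others bid (6, 6): truth gives 0; bid 9 gives 9 > 0. Violating.
Others bid (6, 9): truth gives 0; bid 14 gives 4 > 0. Violating.
Others bid (6, 14): truth gives 0; bid 16 gives 2 > 0. Violating.
Others bid (6, 18): truth gives -18; bid 6 gives -6 > -18. Violating.
Others bid (6, 16): truth gives 0; no alternative beats it.
Others bid (9, 16): truth gives 0; no alternative beats it.
(Checking all 25 profiles: 18 have a profitable deviation, 7 do not.)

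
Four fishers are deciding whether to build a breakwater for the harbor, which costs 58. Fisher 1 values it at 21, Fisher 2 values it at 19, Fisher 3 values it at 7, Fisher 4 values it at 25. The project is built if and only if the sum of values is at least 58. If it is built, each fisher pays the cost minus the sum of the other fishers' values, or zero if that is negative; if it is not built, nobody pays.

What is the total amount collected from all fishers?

Total value 72 ≥ cost 58, so it is built.
Fisher 1: others sum to 51; max(0, 58 - 51) = 7.
Fisher 2: others sum to 53; max(0, 58 - 53) = 5.
Fisher 3: others sum to 65; max(0, 58 - 65) = 0.
Fisher 4: others sum to 47; max(0, 58 - 47) = 11.
Total collected = 7 + 5 + 0 + 11 = 23.

23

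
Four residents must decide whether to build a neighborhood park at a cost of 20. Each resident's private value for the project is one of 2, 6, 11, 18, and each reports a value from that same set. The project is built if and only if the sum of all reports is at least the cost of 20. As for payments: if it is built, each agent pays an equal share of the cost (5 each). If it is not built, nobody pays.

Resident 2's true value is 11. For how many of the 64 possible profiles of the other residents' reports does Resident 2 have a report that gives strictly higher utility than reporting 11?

1

Others report (2, 2, 2): truth gives 0; report 18 gives 6 > 0. Violating.
Others report (2, 2, 6): truth gives 6; no alternative beats it.
Others report (2, 2, 11): truth gives 6; no alternative beats it.
(Checking all 64 profiles: 1 has a profitable deviation, 63 do not.)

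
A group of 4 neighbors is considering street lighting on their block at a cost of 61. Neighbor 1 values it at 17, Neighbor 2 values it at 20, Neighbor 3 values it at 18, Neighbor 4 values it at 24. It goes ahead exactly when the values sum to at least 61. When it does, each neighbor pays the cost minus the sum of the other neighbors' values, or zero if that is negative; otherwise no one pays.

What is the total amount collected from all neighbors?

8

Total value 79 ≥ cost 61, so it is built.
Neighbor 1: others sum to 62; max(0, 61 - 62) = 0.
Neighbor 2: others sum to 59; max(0, 61 - 59) = 2.
Neighbor 3: others sum to 61; max(0, 61 - 61) = 0.
Neighbor 4: others sum to 55; max(0, 61 - 55) = 6.
Total collected = 0 + 2 + 0 + 6 = 8.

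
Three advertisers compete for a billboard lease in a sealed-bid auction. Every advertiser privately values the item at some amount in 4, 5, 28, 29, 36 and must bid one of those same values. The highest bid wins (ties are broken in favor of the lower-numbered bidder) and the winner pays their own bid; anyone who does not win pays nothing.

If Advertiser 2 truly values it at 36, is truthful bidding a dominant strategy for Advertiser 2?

No

Consider the case where Advertiser 1 bids 4 and Advertiser 3 bids 4.
Truthful bid 36: wins, pays 36, utility 36 - 36 = 0.
Bid 5 instead: wins, pays 5, utility 36 - 5 = 31.
Since 31 > 0, bidding 5 is strictly better here, so truthful bidding is not dominant.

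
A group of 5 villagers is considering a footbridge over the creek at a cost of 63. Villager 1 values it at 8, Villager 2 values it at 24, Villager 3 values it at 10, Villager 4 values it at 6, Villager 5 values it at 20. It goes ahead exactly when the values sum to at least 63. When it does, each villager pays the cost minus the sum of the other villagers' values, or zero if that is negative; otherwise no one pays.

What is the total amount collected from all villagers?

43

Total value 68 ≥ cost 63, so it is built.
Villager 1: others sum to 60; max(0, 63 - 60) = 3.
Villager 2: others sum to 44; max(0, 63 - 44) = 19.
Villager 3: others sum to 58; max(0, 63 - 58) = 5.
Villager 4: others sum to 62; max(0, 63 - 62) = 1.
Villager 5: others sum to 48; max(0, 63 - 48) = 15.
Total collected = 3 + 19 + 5 + 1 + 15 = 43.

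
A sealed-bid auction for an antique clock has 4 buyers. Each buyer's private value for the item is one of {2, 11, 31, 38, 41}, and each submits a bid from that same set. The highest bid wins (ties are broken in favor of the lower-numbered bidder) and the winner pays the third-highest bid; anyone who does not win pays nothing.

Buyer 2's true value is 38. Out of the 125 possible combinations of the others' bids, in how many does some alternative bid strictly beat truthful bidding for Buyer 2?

27

Others bid (2, 2, 41): truth gives 0; bid 41 gives 36 > 0. Violating.
Others bid (2, 11, 41): truth gives 0; bid 41 gives 27 > 0. Violating.
Others bid (2, 31, 41): truth gives 0; bid 41 gives 7 > 0. Violating.
Others bid (2, 41, 2): truth gives 0; bid 41 gives 36 > 0. Violating.
Others bid (2, 2, 2): truth gives 36; no alternative beats it.
Others bid (2, 2, 11): truth gives 36; no alternative beats it.
(Checking all 125 profiles: 27 have a profitable deviation, 98 do not.)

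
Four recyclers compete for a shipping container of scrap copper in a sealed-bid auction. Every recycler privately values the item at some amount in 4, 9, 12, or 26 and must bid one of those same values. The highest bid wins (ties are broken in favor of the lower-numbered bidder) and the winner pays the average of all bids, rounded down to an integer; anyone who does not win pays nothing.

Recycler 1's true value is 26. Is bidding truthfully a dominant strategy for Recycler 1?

Consider the case where Recycler 2 bids 4, Recycler 3 bids 4 and Recycler 4 bids 4.
Truthful bid 26: wins, pays 9, utility 26 - 9 = 17.
Bid 4 instead: wins, pays 4, utility 26 - 4 = 22.
Since 22 > 17, bidding 4 is strictly better here, so truthful bidding is not dominant.

No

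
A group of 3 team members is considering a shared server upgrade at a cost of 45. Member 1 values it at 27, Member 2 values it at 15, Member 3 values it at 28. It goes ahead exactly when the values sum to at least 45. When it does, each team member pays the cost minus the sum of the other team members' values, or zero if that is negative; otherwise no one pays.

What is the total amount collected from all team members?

5

Total value 70 ≥ cost 45, so it is built.
Member 1: others sum to 43; max(0, 45 - 43) = 2.
Member 2: others sum to 55; max(0, 45 - 55) = 0.
Member 3: others sum to 42; max(0, 45 - 42) = 3.
Total collected = 2 + 0 + 3 = 5.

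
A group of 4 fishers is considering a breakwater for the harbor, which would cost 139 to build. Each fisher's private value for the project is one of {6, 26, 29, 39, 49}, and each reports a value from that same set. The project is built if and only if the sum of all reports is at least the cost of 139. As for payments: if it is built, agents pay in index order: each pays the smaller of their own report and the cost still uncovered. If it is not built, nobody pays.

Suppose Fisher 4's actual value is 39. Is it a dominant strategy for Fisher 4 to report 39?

Check each profile of the others' reports and compare truth against every alternative report.
Others report (49, 49, 49): truth gives 39, best alternative gives 39.
Others report (39, 49, 49): truth gives 37, best alternative gives 37.
Others report (49, 39, 49): truth gives 37, best alternative gives 37.
Others report (49, 49, 39): truth gives 37, best alternative gives 37.
Others report (29, 49, 49): truth gives 27, best alternative gives 27.
Others report (39, 39, 49): truth gives 27, best alternative gives 27.
(Remaining 119 profiles checked similarly; truth is weakly best in each.)
In every case the truthful report is at least as good as any alternative, so it is a dominant strategy.

Yes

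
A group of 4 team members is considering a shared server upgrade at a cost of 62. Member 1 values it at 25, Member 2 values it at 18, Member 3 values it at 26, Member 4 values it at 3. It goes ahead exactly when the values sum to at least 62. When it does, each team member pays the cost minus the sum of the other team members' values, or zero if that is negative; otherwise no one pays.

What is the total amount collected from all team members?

Total value 72 ≥ cost 62, so it is built.
Member 1: others sum to 47; max(0, 62 - 47) = 15.
Member 2: others sum to 54; max(0, 62 - 54) = 8.
Member 3: others sum to 46; max(0, 62 - 46) = 16.
Member 4: others sum to 69; max(0, 62 - 69) = 0.
Total collected = 15 + 8 + 16 + 0 = 39.

39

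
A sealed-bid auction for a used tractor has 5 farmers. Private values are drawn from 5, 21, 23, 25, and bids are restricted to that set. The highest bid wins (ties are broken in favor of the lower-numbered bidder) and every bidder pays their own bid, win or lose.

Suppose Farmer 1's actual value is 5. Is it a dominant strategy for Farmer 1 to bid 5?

Yes

Check each profile of the others' bids and compare truth against every alternative bid.
Others bid (5, 5, 5, 5): truth gives 0, best alternative gives -16.
Others bid (5, 5, 5, 25): truth gives -5, best alternative gives -20.
Others bid (5, 5, 21, 25): truth gives -5, best alternative gives -20.
Others bid (5, 5, 23, 25): truth gives -5, best alternative gives -20.
Others bid (5, 5, 25, 5): truth gives -5, best alternative gives -20.
Others bid (5, 5, 25, 21): truth gives -5, best alternative gives -20.
(Remaining 250 profiles checked similarly; truth is weakly best in each.)
In every case the truthful bid is at least as good as any alternative, so it is a dominant strategy.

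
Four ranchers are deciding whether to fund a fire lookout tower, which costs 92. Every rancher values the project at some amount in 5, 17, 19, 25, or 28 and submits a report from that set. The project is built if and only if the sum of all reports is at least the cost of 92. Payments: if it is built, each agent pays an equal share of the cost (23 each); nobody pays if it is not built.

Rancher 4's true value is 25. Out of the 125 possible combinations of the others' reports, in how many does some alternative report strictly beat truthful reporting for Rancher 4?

9

Others report (17, 19, 28): truth gives 0; report 28 gives 2 > 0. Violating.
Others report (17, 28, 19): truth gives 0; report 28 gives 2 > 0. Violating.
Others report (19, 17, 28): truth gives 0; report 28 gives 2 > 0. Violating.
Others report (19, 19, 28): truth gives 0; report 28 gives 2 > 0. Violating.
Others report (5, 5, 5): truth gives 0; no alternative beats it.
Others report (5, 5, 17): truth gives 0; no alternative beats it.
(Checking all 125 profiles: 9 have a profitable deviation, 116 do not.)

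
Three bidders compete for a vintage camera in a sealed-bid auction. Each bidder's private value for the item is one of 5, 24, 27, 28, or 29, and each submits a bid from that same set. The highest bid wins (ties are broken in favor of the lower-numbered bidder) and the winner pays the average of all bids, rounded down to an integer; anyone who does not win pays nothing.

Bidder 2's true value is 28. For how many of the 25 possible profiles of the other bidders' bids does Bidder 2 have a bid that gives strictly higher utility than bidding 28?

8

Others bid (5, 5): truth gives 16; bid 24 gives 17 > 16. Violating.
Others bid (5, 24): truth gives 9; bid 24 gives 11 > 9. Violating.
Others bid (5, 27): truth gives 8; bid 27 gives 9 > 8. Violating.
Others bid (5, 29): truth gives 0; bid 29 gives 7 > 0. Violating.
Others bid (5, 28): truth gives 8; no alternative beats it.
Others bid (24, 24): truth gives 3; no alternative beats it.
(Checking all 25 profiles: 8 have a profitable deviation, 17 do not.)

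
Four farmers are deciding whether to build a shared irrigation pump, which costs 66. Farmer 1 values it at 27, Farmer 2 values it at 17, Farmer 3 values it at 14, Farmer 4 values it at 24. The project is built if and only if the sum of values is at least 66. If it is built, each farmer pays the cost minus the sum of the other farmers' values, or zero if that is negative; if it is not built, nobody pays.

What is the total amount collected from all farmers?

20

Total value 82 ≥ cost 66, so it is built.
Farmer 1: others sum to 55; max(0, 66 - 55) = 11.
Farmer 2: others sum to 65; max(0, 66 - 65) = 1.
Farmer 3: others sum to 68; max(0, 66 - 68) = 0.
Farmer 4: others sum to 58; max(0, 66 - 58) = 8.
Total collected = 11 + 1 + 0 + 8 = 20.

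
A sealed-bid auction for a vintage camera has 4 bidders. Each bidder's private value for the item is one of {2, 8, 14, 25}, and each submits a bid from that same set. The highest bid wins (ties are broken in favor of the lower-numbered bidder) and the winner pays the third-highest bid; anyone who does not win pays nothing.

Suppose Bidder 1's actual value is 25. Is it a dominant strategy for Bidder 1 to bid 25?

Yes

Check each profile of the others' bids and compare truth against every alternative bid.
Others bid (2, 2, 25): truth gives 23, best alternative gives 0.
Others bid (2, 25, 2): truth gives 23, best alternative gives 0.
Others bid (25, 2, 2): truth gives 23, best alternative gives 0.
Others bid (2, 8, 25): truth gives 17, best alternative gives 0.
Others bid (2, 25, 8): truth gives 17, best alternative gives 0.
Others bid (8, 2, 25): truth gives 17, best alternative gives 0.
(Remaining 58 profiles checked similarly; truth is weakly best in each.)
In every case the truthful bid is at least as good as any alternative, so it is a dominant strategy.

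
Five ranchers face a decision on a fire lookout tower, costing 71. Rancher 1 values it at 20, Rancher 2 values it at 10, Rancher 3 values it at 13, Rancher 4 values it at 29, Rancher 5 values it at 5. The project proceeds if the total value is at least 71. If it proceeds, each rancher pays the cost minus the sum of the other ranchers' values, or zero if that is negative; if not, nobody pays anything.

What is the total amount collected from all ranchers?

Total value 77 ≥ cost 71, so it is built.
Rancher 1: others sum to 57; max(0, 71 - 57) = 14.
Rancher 2: others sum to 67; max(0, 71 - 67) = 4.
Rancher 3: others sum to 64; max(0, 71 - 64) = 7.
Rancher 4: others sum to 48; max(0, 71 - 48) = 23.
Rancher 5: others sum to 72; max(0, 71 - 72) = 0.
Total collected = 14 + 4 + 7 + 23 + 0 = 48.

48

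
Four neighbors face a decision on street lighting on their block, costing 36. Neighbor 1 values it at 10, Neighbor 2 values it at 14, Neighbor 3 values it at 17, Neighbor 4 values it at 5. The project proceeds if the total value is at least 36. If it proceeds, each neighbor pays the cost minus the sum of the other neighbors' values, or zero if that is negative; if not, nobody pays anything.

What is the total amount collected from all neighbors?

Total value 46 ≥ cost 36, so it is built.
Neighbor 1: others sum to 36; max(0, 36 - 36) = 0.
Neighbor 2: others sum to 32; max(0, 36 - 32) = 4.
Neighbor 3: others sum to 29; max(0, 36 - 29) = 7.
Neighbor 4: others sum to 41; max(0, 36 - 41) = 0.
Total collected = 0 + 4 + 7 + 0 = 11.

11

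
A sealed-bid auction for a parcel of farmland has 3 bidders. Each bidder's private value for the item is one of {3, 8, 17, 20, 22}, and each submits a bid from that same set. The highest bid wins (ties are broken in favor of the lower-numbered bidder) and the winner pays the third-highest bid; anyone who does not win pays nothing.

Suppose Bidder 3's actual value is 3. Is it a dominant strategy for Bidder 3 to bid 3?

Yes

Check each profile of the others' bids and compare truth against every alternative bid.
Others bid (3, 3): truth gives 0, best alternative gives 0.
Others bid (3, 8): truth gives 0, best alternative gives 0.
Others bid (3, 17): truth gives 0, best alternative gives 0.
Others bid (3, 20): truth gives 0, best alternative gives 0.
Others bid (3, 22): truth gives 0, best alternative gives 0.
Others bid (8, 3): truth gives 0, best alternative gives 0.
(Remaining 19 profiles checked similarly; truth is weakly best in each.)
In every case the truthful bid is at least as good as any alternative, so it is a dominant strategy.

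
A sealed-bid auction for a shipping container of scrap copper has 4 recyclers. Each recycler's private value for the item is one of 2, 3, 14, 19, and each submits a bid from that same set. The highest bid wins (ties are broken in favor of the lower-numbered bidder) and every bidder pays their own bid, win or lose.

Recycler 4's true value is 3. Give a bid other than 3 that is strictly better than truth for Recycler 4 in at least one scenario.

2

Suppose Recycler 1 bids 2, Recycler 2 bids 2 and Recycler 3 bids 3.
Bid 3: loses but pays 3, utility -3.
Bid 2: loses but pays 2, utility -2.
So bidding 2 beats truth here (-2 > -3).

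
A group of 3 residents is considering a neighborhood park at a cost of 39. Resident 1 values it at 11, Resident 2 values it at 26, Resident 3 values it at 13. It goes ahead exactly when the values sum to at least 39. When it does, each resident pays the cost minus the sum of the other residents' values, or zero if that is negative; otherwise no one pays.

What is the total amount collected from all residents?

17

Total value 50 ≥ cost 39, so it is built.
Resident 1: others sum to 39; max(0, 39 - 39) = 0.
Resident 2: others sum to 24; max(0, 39 - 24) = 15.
Resident 3: others sum to 37; max(0, 39 - 37) = 2.
Total collected = 0 + 15 + 2 = 17.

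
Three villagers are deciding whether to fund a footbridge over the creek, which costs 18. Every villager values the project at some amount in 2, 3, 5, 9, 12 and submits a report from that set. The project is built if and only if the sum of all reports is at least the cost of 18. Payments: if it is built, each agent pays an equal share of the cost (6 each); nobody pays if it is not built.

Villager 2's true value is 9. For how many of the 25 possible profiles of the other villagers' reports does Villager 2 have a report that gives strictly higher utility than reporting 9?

Others report (2, 5): truth gives 0; report 12 gives 3 > 0. Violating.
Others report (3, 3): truth gives 0; report 12 gives 3 > 0. Violating.
Others report (3, 5): truth gives 0; report 12 gives 3 > 0. Violating.
Others report (5, 2): truth gives 0; report 12 gives 3 > 0. Violating.
Others report (2, 2): truth gives 0; no alternative beats it.
Others report (2, 3): truth gives 0; no alternative beats it.
(Checking all 25 profiles: 5 have a profitable deviation, 20 do not.)

5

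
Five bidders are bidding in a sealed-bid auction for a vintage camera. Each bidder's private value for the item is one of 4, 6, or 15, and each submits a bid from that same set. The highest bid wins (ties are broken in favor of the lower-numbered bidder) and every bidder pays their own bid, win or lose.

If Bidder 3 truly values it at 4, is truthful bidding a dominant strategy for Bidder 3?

No

Consider the case where Bidder 1 bids 4, Bidder 2 bids 4, Bidder 4 bids 4 and Bidder 5 bids 4.
Truthful bid 4: loses but pays 4, utility -4.
Bid 6 instead: wins, pays 6, utility 4 - 6 = -2.
Since -2 > -4, bidding 6 is strictly better here, so truthful bidding is not dominant.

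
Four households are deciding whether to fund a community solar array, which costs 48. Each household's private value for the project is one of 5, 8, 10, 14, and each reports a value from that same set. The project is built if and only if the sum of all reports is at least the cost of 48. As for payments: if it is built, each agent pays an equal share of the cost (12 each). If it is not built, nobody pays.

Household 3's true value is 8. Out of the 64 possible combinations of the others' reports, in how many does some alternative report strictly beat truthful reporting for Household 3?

Others report (14, 14, 14): truth gives -4; report 5 gives 0 > -4. Violating.
Others report (5, 5, 5): truth gives 0; no alternative beats it.
Others report (5, 5, 8): truth gives 0; no alternative beats it.
(Checking all 64 profiles: 1 has a profitable deviation, 63 do not.)

1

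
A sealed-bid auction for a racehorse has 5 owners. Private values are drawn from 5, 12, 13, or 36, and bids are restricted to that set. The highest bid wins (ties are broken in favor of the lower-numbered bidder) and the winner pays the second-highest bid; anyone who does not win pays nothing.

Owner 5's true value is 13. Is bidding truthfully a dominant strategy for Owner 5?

Yes

Check each profile of the others' bids and compare truth against every alternative bid.
Others bid (5, 5, 5, 5): truth gives 8, best alternative gives 8.
Others bid (5, 5, 5, 12): truth gives 1, best alternative gives 1.
Others bid (5, 5, 12, 5): truth gives 1, best alternative gives 1.
Others bid (5, 5, 12, 12): truth gives 1, best alternative gives 1.
Others bid (5, 12, 5, 5): truth gives 1, best alternative gives 1.
Others bid (5, 12, 5, 12): truth gives 1, best alternative gives 1.
(Remaining 250 profiles checked similarly; truth is weakly best in each.)
In every case the truthful bid is at least as good as any alternative, so it is a dominant strategy.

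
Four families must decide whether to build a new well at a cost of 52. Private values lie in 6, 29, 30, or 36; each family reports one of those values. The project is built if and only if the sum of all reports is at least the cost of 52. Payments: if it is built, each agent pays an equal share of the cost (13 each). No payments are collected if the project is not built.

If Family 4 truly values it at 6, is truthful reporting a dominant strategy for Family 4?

Yes

Check each profile of the others' reports and compare truth against every alternative report.
Others report (6, 6, 29): truth gives 0, best alternative gives -7.
Others report (6, 6, 30): truth gives 0, best alternative gives -7.
Others report (6, 29, 6): truth gives 0, best alternative gives -7.
Others report (6, 30, 6): truth gives 0, best alternative gives -7.
Others report (29, 6, 6): truth gives 0, best alternative gives -7.
Others report (30, 6, 6): truth gives 0, best alternative gives -7.
(Remaining 58 profiles checked similarly; truth is weakly best in each.)
In every case the truthful report is at least as good as any alternative, so it is a dominant strategy.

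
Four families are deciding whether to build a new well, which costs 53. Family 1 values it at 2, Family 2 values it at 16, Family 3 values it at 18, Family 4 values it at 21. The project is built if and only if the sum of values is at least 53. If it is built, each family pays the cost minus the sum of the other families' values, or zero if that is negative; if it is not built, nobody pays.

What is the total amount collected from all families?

43

Total value 57 ≥ cost 53, so it is built.
Family 1: others sum to 55; max(0, 53 - 55) = 0.
Family 2: others sum to 41; max(0, 53 - 41) = 12.
Family 3: others sum to 39; max(0, 53 - 39) = 14.
Family 4: others sum to 36; max(0, 53 - 36) = 17.
Total collected = 0 + 12 + 14 + 17 = 43.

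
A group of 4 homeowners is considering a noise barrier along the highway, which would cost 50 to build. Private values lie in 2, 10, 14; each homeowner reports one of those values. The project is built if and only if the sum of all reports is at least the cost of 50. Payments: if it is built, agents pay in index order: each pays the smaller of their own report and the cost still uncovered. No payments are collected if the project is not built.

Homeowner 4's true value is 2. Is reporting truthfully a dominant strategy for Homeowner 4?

Yes

Check each profile of the others' reports and compare truth against every alternative report.
Others report (14, 14, 14): truth gives 0, best alternative gives -6.
Others report (2, 2, 2): truth gives 0, best alternative gives 0.
Others report (2, 2, 10): truth gives 0, best alternative gives 0.
Others report (2, 2, 14): truth gives 0, best alternative gives 0.
Others report (2, 10, 2): truth gives 0, best alternative gives 0.
Others report (2, 10, 10): truth gives 0, best alternative gives 0.
(Remaining 21 profiles checked similarly; truth is weakly best in each.)
In every case the truthful report is at least as good as any alternative, so it is a dominant strategy.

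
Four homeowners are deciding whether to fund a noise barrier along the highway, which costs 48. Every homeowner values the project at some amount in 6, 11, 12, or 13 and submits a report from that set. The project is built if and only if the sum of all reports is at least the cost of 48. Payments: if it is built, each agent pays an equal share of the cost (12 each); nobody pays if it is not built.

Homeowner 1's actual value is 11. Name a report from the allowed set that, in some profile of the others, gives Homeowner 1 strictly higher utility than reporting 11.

Suppose Homeowner 2 reports 11, Homeowner 3 reports 13 and Homeowner 4 reports 13.
Report 11: project built, pays 12, utility 11 - 12 = -1.
Report 6: project not built, utility 0.
So reporting 6 beats truth here (0 > -1).

6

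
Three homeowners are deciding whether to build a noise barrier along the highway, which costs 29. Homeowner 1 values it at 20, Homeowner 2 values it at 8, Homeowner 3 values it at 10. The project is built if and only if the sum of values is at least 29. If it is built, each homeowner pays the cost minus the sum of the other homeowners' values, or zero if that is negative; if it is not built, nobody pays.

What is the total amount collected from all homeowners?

12

Total value 38 ≥ cost 29, so it is built.
Homeowner 1: others sum to 18; max(0, 29 - 18) = 11.
Homeowner 2: others sum to 30; max(0, 29 - 30) = 0.
Homeowner 3: others sum to 28; max(0, 29 - 28) = 1.
Total collected = 11 + 0 + 1 = 12.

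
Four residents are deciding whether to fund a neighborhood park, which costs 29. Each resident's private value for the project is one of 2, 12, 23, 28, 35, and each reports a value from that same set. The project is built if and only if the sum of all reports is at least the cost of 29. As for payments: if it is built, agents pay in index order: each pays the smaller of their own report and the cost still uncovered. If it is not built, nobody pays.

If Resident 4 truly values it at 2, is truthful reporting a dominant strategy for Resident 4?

Check each profile of the others' reports and compare truth against every alternative report.
Others report (2, 12, 12): truth gives 0, best alternative gives -1.
Others report (12, 2, 12): truth gives 0, best alternative gives -1.
Others report (12, 12, 2): truth gives 0, best alternative gives -1.
Others report (2, 2, 28): truth gives 2, best alternative gives 2.
Others report (2, 2, 35): truth gives 2, best alternative gives 2.
Others report (2, 12, 23): truth gives 2, best alternative gives 2.
(Remaining 119 profiles checked similarly; truth is weakly best in each.)
In every case the truthful report is at least as good as any alternative, so it is a dominant strategy.

Yes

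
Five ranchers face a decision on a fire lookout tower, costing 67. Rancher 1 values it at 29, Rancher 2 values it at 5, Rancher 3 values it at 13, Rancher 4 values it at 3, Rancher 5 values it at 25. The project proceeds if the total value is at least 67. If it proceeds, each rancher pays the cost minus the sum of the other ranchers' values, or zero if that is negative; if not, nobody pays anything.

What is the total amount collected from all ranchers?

43

Total value 75 ≥ cost 67, so it is built.
Rancher 1: others sum to 46; max(0, 67 - 46) = 21.
Rancher 2: others sum to 70; max(0, 67 - 70) = 0.
Rancher 3: others sum to 62; max(0, 67 - 62) = 5.
Rancher 4: others sum to 72; max(0, 67 - 72) = 0.
Rancher 5: others sum to 50; max(0, 67 - 50) = 17.
Total collected = 21 + 0 + 5 + 0 + 17 = 43.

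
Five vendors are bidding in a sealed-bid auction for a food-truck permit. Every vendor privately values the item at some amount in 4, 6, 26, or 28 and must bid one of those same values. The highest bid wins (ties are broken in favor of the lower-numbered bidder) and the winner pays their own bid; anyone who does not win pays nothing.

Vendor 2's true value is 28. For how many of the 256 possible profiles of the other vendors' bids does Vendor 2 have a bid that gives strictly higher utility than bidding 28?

Others bid (4, 4, 4, 4): truth gives 0; bid 6 gives 22 > 0. Violating.
Others bid (4, 4, 4, 6): truth gives 0; bid 6 gives 22 > 0. Violating.
Others bid (4, 4, 4, 26): truth gives 0; bid 26 gives 2 > 0. Violating.
Others bid (4, 4, 6, 4): truth gives 0; bid 6 gives 22 > 0. Violating.
Others bid (4, 4, 4, 28): truth gives 0; no alternative beats it.
Others bid (4, 4, 6, 28): truth gives 0; no alternative beats it.
(Checking all 256 profiles: 54 have a profitable deviation, 202 do not.)

54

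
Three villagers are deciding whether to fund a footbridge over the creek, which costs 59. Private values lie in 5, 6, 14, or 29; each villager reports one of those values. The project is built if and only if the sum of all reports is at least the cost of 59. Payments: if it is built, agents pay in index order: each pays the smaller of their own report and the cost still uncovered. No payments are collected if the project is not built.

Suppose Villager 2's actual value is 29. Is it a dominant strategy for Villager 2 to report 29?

Consider the case where Villager 1 reports 29 and Villager 3 reports 29.
Truthful report 29: project built, pays 29, utility 29 - 29 = 0.
Report 5 instead: project built, pays 5, utility 29 - 5 = 24.
Since 24 > 0, reporting 5 is strictly better here, so truthful reporting is not dominant.

No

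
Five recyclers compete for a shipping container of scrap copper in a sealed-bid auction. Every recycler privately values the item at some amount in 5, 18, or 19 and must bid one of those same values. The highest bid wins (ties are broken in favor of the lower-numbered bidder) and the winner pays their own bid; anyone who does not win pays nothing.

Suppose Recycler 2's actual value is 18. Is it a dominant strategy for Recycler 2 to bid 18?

Check each profile of the others' bids and compare truth against every alternative bid.
Others bid (5, 5, 5, 5): truth gives 0, best alternative gives 0.
Others bid (5, 5, 5, 18): truth gives 0, best alternative gives 0.
Others bid (5, 5, 5, 19): truth gives 0, best alternative gives 0.
Others bid (5, 5, 18, 5): truth gives 0, best alternative gives 0.
Others bid (5, 5, 18, 18): truth gives 0, best alternative gives 0.
Others bid (5, 5, 18, 19): truth gives 0, best alternative gives 0.
(Remaining 75 profiles checked similarly; truth is weakly best in each.)
In every case the truthful bid is at least as good as any alternative, so it is a dominant strategy.

Yes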